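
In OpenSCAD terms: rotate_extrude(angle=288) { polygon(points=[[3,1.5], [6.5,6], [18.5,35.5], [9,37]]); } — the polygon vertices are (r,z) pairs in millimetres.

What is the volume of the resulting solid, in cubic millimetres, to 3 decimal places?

Profile (r,z), 4 vertices: (3,1.5) (6.5,6) (18.5,35.5) (9,37)
edge 0: (3,1.5)→(6.5,6)  cross = 3·6 − 6.5·1.5 = 8.2500; (r_i+r_j)·cross = 9.5·8.2500 = 78.3750
edge 1: (6.5,6)→(18.5,35.5)  cross = 6.5·35.5 − 18.5·6 = 119.7500; (r_i+r_j)·cross = 25·119.7500 = 2993.7500
edge 2: (18.5,35.5)→(9,37)  cross = 18.5·37 − 9·35.5 = 365.0000; (r_i+r_j)·cross = 27.5·365.0000 = 10037.5000
edge 3: (9,37)→(3,1.5)  cross = 9·1.5 − 3·37 = -97.5000; (r_i+r_j)·cross = 12·-97.5000 = -1170.0000
Σcross = 395.5000 → A = |Σcross|/2 = 197.7500 mm²
Σ(r_i+r_j)·cross = 11939.6250 → first moment M = |Σ|/6 = 1989.9375
R_c = M/A = 1989.9375/197.7500 = 10.0629 mm
θ = 288° = 5.026548 rad
V = θ·R_c·A = 5.026548·10.0629·197.7500 = 10002.517 mm³

Volume = 10002.517 mm³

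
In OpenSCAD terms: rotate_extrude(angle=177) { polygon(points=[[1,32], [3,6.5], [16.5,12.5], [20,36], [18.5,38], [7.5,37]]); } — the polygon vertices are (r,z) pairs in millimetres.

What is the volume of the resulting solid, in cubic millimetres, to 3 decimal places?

Profile (r,z), 6 vertices: (1,32) (3,6.5) (16.5,12.5) (20,36) (18.5,38) (7.5,37)
edge 0: (1,32)→(3,6.5)  cross = 1·6.5 − 3·32 = -89.5000; (r_i+r_j)·cross = 4·-89.5000 = -358.0000
edge 1: (3,6.5)→(16.5,12.5)  cross = 3·12.5 − 16.5·6.5 = -69.7500; (r_i+r_j)·cross = 19.5·-69.7500 = -1360.1250
edge 2: (16.5,12.5)→(20,36)  cross = 16.5·36 − 20·12.5 = 344.0000; (r_i+r_j)·cross = 36.5·344.0000 = 12556.0000
edge 3: (20,36)→(18.5,38)  cross = 20·38 − 18.5·36 = 94.0000; (r_i+r_j)·cross = 38.5·94.0000 = 3619.0000
edge 4: (18.5,38)→(7.5,37)  cross = 18.5·37 − 7.5·38 = 399.5000; (r_i+r_j)·cross = 26·399.5000 = 10387.0000
edge 5: (7.5,37)→(1,32)  cross = 7.5·32 − 1·37 = 203.0000; (r_i+r_j)·cross = 8.5·203.0000 = 1725.5000
Σcross = 881.2500 → A = |Σcross|/2 = 440.6250 mm²
Σ(r_i+r_j)·cross = 26569.3750 → first moment M = |Σ|/6 = 4428.2292
R_c = M/A = 4428.2292/440.6250 = 10.0499 mm
θ = 177° = 3.089233 rad
V = θ·R_c·A = 3.089233·10.0499·440.6250 = 13679.831 mm³

Volume = 13679.831 mm³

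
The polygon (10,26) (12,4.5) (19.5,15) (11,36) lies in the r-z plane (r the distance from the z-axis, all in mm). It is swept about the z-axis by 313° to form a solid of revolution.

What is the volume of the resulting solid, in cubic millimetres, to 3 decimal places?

Profile (r,z), 4 vertices: (10,26) (12,4.5) (19.5,15) (11,36)
edge 0: (10,26)→(12,4.5)  cross = 10·4.5 − 12·26 = -267.0000; (r_i+r_j)·cross = 22·-267.0000 = -5874.0000
edge 1: (12,4.5)→(19.5,15)  cross = 12·15 − 19.5·4.5 = 92.2500; (r_i+r_j)·cross = 31.5·92.2500 = 2905.8750
edge 2: (19.5,15)→(11,36)  cross = 19.5·36 − 11·15 = 537.0000; (r_i+r_j)·cross = 30.5·537.0000 = 16378.5000
edge 3: (11,36)→(10,26)  cross = 11·26 − 10·36 = -74.0000; (r_i+r_j)·cross = 21·-74.0000 = -1554.0000
Σcross = 288.2500 → A = |Σcross|/2 = 144.1250 mm²
Σ(r_i+r_j)·cross = 11856.3750 → first moment M = |Σ|/6 = 1976.0625
R_c = M/A = 1976.0625/144.1250 = 13.7108 mm
θ = 313° = 5.462881 rad
V = θ·R_c·A = 5.462881·13.7108·144.1250 = 10794.993 mm³

Volume = 10794.993 mm³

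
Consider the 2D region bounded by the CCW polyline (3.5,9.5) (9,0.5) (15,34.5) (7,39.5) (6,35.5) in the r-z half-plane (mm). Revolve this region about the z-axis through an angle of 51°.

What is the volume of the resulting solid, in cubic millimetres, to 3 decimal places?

Volume = 1996.497 mm³

Profile (r,z), 5 vertices: (3.5,9.5) (9,0.5) (15,34.5) (7,39.5) (6,35.5)
edge 0: (3.5,9.5)→(9,0.5)  cross = 3.5·0.5 − 9·9.5 = -83.7500; (r_i+r_j)·cross = 12.5·-83.7500 = -1046.8750
edge 1: (9,0.5)→(15,34.5)  cross = 9·34.5 − 15·0.5 = 303.0000; (r_i+r_j)·cross = 24·303.0000 = 7272.0000
edge 2: (15,34.5)→(7,39.5)  cross = 15·39.5 − 7·34.5 = 351.0000; (r_i+r_j)·cross = 22·351.0000 = 7722.0000
edge 3: (7,39.5)→(6,35.5)  cross = 7·35.5 − 6·39.5 = 11.5000; (r_i+r_j)·cross = 13·11.5000 = 149.5000
edge 4: (6,35.5)→(3.5,9.5)  cross = 6·9.5 − 3.5·35.5 = -67.2500; (r_i+r_j)·cross = 9.5·-67.2500 = -638.8750
Σcross = 514.5000 → A = |Σcross|/2 = 257.2500 mm²
Σ(r_i+r_j)·cross = 13457.7500 → first moment M = |Σ|/6 = 2242.9583
R_c = M/A = 2242.9583/257.2500 = 8.7190 mm
θ = 51° = 0.890118 rad
V = θ·R_c·A = 0.890118·8.7190·257.2500 = 1996.497 mm³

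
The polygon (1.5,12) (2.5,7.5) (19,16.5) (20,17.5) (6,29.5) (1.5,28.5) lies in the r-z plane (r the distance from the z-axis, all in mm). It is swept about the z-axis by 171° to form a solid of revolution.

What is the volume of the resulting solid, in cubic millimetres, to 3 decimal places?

Profile (r,z), 6 vertices: (1.5,12) (2.5,7.5) (19,16.5) (20,17.5) (6,29.5) (1.5,28.5)
edge 0: (1.5,12)→(2.5,7.5)  cross = 1.5·7.5 − 2.5·12 = -18.7500; (r_i+r_j)·cross = 4·-18.7500 = -75.0000
edge 1: (2.5,7.5)→(19,16.5)  cross = 2.5·16.5 − 19·7.5 = -101.2500; (r_i+r_j)·cross = 21.5·-101.2500 = -2176.8750
edge 2: (19,16.5)→(20,17.5)  cross = 19·17.5 − 20·16.5 = 2.5000; (r_i+r_j)·cross = 39·2.5000 = 97.5000
edge 3: (20,17.5)→(6,29.5)  cross = 20·29.5 − 6·17.5 = 485.0000; (r_i+r_j)·cross = 26·485.0000 = 12610.0000
edge 4: (6,29.5)→(1.5,28.5)  cross = 6·28.5 − 1.5·29.5 = 126.7500; (r_i+r_j)·cross = 7.5·126.7500 = 950.6250
edge 5: (1.5,28.5)→(1.5,12)  cross = 1.5·12 − 1.5·28.5 = -24.7500; (r_i+r_j)·cross = 3·-24.7500 = -74.2500
Σcross = 469.5000 → A = |Σcross|/2 = 234.7500 mm²
Σ(r_i+r_j)·cross = 11332.0000 → first moment M = |Σ|/6 = 1888.6667
R_c = M/A = 1888.6667/234.7500 = 8.0454 mm
θ = 171° = 2.984513 rad
V = θ·R_c·A = 2.984513·8.0454·234.7500 = 5636.750 mm³

Volume = 5636.750 mm³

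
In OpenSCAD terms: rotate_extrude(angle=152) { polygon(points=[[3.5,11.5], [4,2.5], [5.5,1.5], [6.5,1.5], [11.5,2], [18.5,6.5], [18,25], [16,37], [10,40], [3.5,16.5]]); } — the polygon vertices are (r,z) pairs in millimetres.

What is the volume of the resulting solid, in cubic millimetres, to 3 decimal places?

Profile (r,z), 10 vertices: (3.5,11.5) (4,2.5) (5.5,1.5) (6.5,1.5) (11.5,2) (18.5,6.5) (18,25) (16,37) (10,40) (3.5,16.5)
edge 0: (3.5,11.5)→(4,2.5)  cross = 3.5·2.5 − 4·11.5 = -37.2500; (r_i+r_j)·cross = 7.5·-37.2500 = -279.3750
edge 1: (4,2.5)→(5.5,1.5)  cross = 4·1.5 − 5.5·2.5 = -7.7500; (r_i+r_j)·cross = 9.5·-7.7500 = -73.6250
edge 2: (5.5,1.5)→(6.5,1.5)  cross = 5.5·1.5 − 6.5·1.5 = -1.5000; (r_i+r_j)·cross = 12·-1.5000 = -18.0000
edge 3: (6.5,1.5)→(11.5,2)  cross = 6.5·2 − 11.5·1.5 = -4.2500; (r_i+r_j)·cross = 18·-4.2500 = -76.5000
edge 4: (11.5,2)→(18.5,6.5)  cross = 11.5·6.5 − 18.5·2 = 37.7500; (r_i+r_j)·cross = 30·37.7500 = 1132.5000
edge 5: (18.5,6.5)→(18,25)  cross = 18.5·25 − 18·6.5 = 345.5000; (r_i+r_j)·cross = 36.5·345.5000 = 12610.7500
edge 6: (18,25)→(16,37)  cross = 18·37 − 16·25 = 266.0000; (r_i+r_j)·cross = 34·266.0000 = 9044.0000
edge 7: (16,37)→(10,40)  cross = 16·40 − 10·37 = 270.0000; (r_i+r_j)·cross = 26·270.0000 = 7020.0000
edge 8: (10,40)→(3.5,16.5)  cross = 10·16.5 − 3.5·40 = 25.0000; (r_i+r_j)·cross = 13.5·25.0000 = 337.5000
edge 9: (3.5,16.5)→(3.5,11.5)  cross = 3.5·11.5 − 3.5·16.5 = -17.5000; (r_i+r_j)·cross = 7·-17.5000 = -122.5000
Σcross = 876.0000 → A = |Σcross|/2 = 438.0000 mm²
Σ(r_i+r_j)·cross = 29574.7500 → first moment M = |Σ|/6 = 4929.1250
R_c = M/A = 4929.1250/438.0000 = 11.2537 mm
θ = 152° = 2.652900 rad
V = θ·R_c·A = 2.652900·11.2537·438.0000 = 13076.478 mm³

Volume = 13076.478 mm³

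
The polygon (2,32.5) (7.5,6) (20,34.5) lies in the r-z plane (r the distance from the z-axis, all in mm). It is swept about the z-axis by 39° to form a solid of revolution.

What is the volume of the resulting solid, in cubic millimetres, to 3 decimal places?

Volume = 1633.174 mm³

Profile (r,z), 3 vertices: (2,32.5) (7.5,6) (20,34.5)
edge 0: (2,32.5)→(7.5,6)  cross = 2·6 − 7.5·32.5 = -231.7500; (r_i+r_j)·cross = 9.5·-231.7500 = -2201.6250
edge 1: (7.5,6)→(20,34.5)  cross = 7.5·34.5 − 20·6 = 138.7500; (r_i+r_j)·cross = 27.5·138.7500 = 3815.6250
edge 2: (20,34.5)→(2,32.5)  cross = 20·32.5 − 2·34.5 = 581.0000; (r_i+r_j)·cross = 22·581.0000 = 12782.0000
Σcross = 488.0000 → A = |Σcross|/2 = 244.0000 mm²
Σ(r_i+r_j)·cross = 14396.0000 → first moment M = |Σ|/6 = 2399.3333
R_c = M/A = 2399.3333/244.0000 = 9.8333 mm
θ = 39° = 0.680678 rad
V = θ·R_c·A = 0.680678·9.8333·244.0000 = 1633.174 mm³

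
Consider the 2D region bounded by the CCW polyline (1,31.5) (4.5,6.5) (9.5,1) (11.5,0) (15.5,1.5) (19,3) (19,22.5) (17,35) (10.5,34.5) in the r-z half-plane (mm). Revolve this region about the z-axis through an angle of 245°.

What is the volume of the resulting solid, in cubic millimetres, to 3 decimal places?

Volume = 23502.811 mm³

Profile (r,z), 9 vertices: (1,31.5) (4.5,6.5) (9.5,1) (11.5,0) (15.5,1.5) (19,3) (19,22.5) (17,35) (10.5,34.5)
edge 0: (1,31.5)→(4.5,6.5)  cross = 1·6.5 − 4.5·31.5 = -135.2500; (r_i+r_j)·cross = 5.5·-135.2500 = -743.8750
edge 1: (4.5,6.5)→(9.5,1)  cross = 4.5·1 − 9.5·6.5 = -57.2500; (r_i+r_j)·cross = 14·-57.2500 = -801.5000
edge 2: (9.5,1)→(11.5,0)  cross = 9.5·0 − 11.5·1 = -11.5000; (r_i+r_j)·cross = 21·-11.5000 = -241.5000
edge 3: (11.5,0)→(15.5,1.5)  cross = 11.5·1.5 − 15.5·0 = 17.2500; (r_i+r_j)·cross = 27·17.2500 = 465.7500
edge 4: (15.5,1.5)→(19,3)  cross = 15.5·3 − 19·1.5 = 18.0000; (r_i+r_j)·cross = 34.5·18.0000 = 621.0000
edge 5: (19,3)→(19,22.5)  cross = 19·22.5 − 19·3 = 370.5000; (r_i+r_j)·cross = 38·370.5000 = 14079.0000
edge 6: (19,22.5)→(17,35)  cross = 19·35 − 17·22.5 = 282.5000; (r_i+r_j)·cross = 36·282.5000 = 10170.0000
edge 7: (17,35)→(10.5,34.5)  cross = 17·34.5 − 10.5·35 = 219.0000; (r_i+r_j)·cross = 27.5·219.0000 = 6022.5000
edge 8: (10.5,34.5)→(1,31.5)  cross = 10.5·31.5 − 1·34.5 = 296.2500; (r_i+r_j)·cross = 11.5·296.2500 = 3406.8750
Σcross = 999.5000 → A = |Σcross|/2 = 499.7500 mm²
Σ(r_i+r_j)·cross = 32978.2500 → first moment M = |Σ|/6 = 5496.3750
R_c = M/A = 5496.3750/499.7500 = 10.9982 mm
θ = 245° = 4.276057 rad
V = θ·R_c·A = 4.276057·10.9982·499.7500 = 23502.811 mm³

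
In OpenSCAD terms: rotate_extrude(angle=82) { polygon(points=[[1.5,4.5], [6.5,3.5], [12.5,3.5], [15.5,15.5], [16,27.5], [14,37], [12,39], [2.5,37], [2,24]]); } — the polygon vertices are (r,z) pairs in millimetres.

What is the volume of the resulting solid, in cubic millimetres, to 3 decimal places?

Profile (r,z), 9 vertices: (1.5,4.5) (6.5,3.5) (12.5,3.5) (15.5,15.5) (16,27.5) (14,37) (12,39) (2.5,37) (2,24)
edge 0: (1.5,4.5)→(6.5,3.5)  cross = 1.5·3.5 − 6.5·4.5 = -24.0000; (r_i+r_j)·cross = 8·-24.0000 = -192.0000
edge 1: (6.5,3.5)→(12.5,3.5)  cross = 6.5·3.5 − 12.5·3.5 = -21.0000; (r_i+r_j)·cross = 19·-21.0000 = -399.0000
edge 2: (12.5,3.5)→(15.5,15.5)  cross = 12.5·15.5 − 15.5·3.5 = 139.5000; (r_i+r_j)·cross = 28·139.5000 = 3906.0000
edge 3: (15.5,15.5)→(16,27.5)  cross = 15.5·27.5 − 16·15.5 = 178.2500; (r_i+r_j)·cross = 31.5·178.2500 = 5614.8750
edge 4: (16,27.5)→(14,37)  cross = 16·37 − 14·27.5 = 207.0000; (r_i+r_j)·cross = 30·207.0000 = 6210.0000
edge 5: (14,37)→(12,39)  cross = 14·39 − 12·37 = 102.0000; (r_i+r_j)·cross = 26·102.0000 = 2652.0000
edge 6: (12,39)→(2.5,37)  cross = 12·37 − 2.5·39 = 346.5000; (r_i+r_j)·cross = 14.5·346.5000 = 5024.2500
edge 7: (2.5,37)→(2,24)  cross = 2.5·24 − 2·37 = -14.0000; (r_i+r_j)·cross = 4.5·-14.0000 = -63.0000
edge 8: (2,24)→(1.5,4.5)  cross = 2·4.5 − 1.5·24 = -27.0000; (r_i+r_j)·cross = 3.5·-27.0000 = -94.5000
Σcross = 887.2500 → A = |Σcross|/2 = 443.6250 mm²
Σ(r_i+r_j)·cross = 22658.6250 → first moment M = |Σ|/6 = 3776.4375
R_c = M/A = 3776.4375/443.6250 = 8.5127 mm
θ = 82° = 1.431170 rad
V = θ·R_c·A = 1.431170·8.5127·443.6250 = 5404.724 mm³

Volume = 5404.724 mm³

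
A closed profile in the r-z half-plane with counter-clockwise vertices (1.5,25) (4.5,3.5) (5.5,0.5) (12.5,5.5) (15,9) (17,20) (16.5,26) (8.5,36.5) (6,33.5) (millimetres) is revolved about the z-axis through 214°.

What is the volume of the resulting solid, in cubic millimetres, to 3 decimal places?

Volume = 12532.341 mm³

Profile (r,z), 9 vertices: (1.5,25) (4.5,3.5) (5.5,0.5) (12.5,5.5) (15,9) (17,20) (16.5,26) (8.5,36.5) (6,33.5)
edge 0: (1.5,25)→(4.5,3.5)  cross = 1.5·3.5 − 4.5·25 = -107.2500; (r_i+r_j)·cross = 6·-107.2500 = -643.5000
edge 1: (4.5,3.5)→(5.5,0.5)  cross = 4.5·0.5 − 5.5·3.5 = -17.0000; (r_i+r_j)·cross = 10·-17.0000 = -170.0000
edge 2: (5.5,0.5)→(12.5,5.5)  cross = 5.5·5.5 − 12.5·0.5 = 24.0000; (r_i+r_j)·cross = 18·24.0000 = 432.0000
edge 3: (12.5,5.5)→(15,9)  cross = 12.5·9 − 15·5.5 = 30.0000; (r_i+r_j)·cross = 27.5·30.0000 = 825.0000
edge 4: (15,9)→(17,20)  cross = 15·20 − 17·9 = 147.0000; (r_i+r_j)·cross = 32·147.0000 = 4704.0000
edge 5: (17,20)→(16.5,26)  cross = 17·26 − 16.5·20 = 112.0000; (r_i+r_j)·cross = 33.5·112.0000 = 3752.0000
edge 6: (16.5,26)→(8.5,36.5)  cross = 16.5·36.5 − 8.5·26 = 381.2500; (r_i+r_j)·cross = 25·381.2500 = 9531.2500
edge 7: (8.5,36.5)→(6,33.5)  cross = 8.5·33.5 − 6·36.5 = 65.7500; (r_i+r_j)·cross = 14.5·65.7500 = 953.3750
edge 8: (6,33.5)→(1.5,25)  cross = 6·25 − 1.5·33.5 = 99.7500; (r_i+r_j)·cross = 7.5·99.7500 = 748.1250
Σcross = 735.5000 → A = |Σcross|/2 = 367.7500 mm²
Σ(r_i+r_j)·cross = 20132.2500 → first moment M = |Σ|/6 = 3355.3750
R_c = M/A = 3355.3750/367.7500 = 9.1241 mm
θ = 214° = 3.735005 rad
V = θ·R_c·A = 3.735005·9.1241·367.7500 = 12532.341 mm³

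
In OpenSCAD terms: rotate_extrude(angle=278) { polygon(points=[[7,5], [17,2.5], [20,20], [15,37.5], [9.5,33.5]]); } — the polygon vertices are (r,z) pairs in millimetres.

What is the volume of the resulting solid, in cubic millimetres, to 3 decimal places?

Volume = 20505.931 mm³

Profile (r,z), 5 vertices: (7,5) (17,2.5) (20,20) (15,37.5) (9.5,33.5)
edge 0: (7,5)→(17,2.5)  cross = 7·2.5 − 17·5 = -67.5000; (r_i+r_j)·cross = 24·-67.5000 = -1620.0000
edge 1: (17,2.5)→(20,20)  cross = 17·20 − 20·2.5 = 290.0000; (r_i+r_j)·cross = 37·290.0000 = 10730.0000
edge 2: (20,20)→(15,37.5)  cross = 20·37.5 − 15·20 = 450.0000; (r_i+r_j)·cross = 35·450.0000 = 15750.0000
edge 3: (15,37.5)→(9.5,33.5)  cross = 15·33.5 − 9.5·37.5 = 146.2500; (r_i+r_j)·cross = 24.5·146.2500 = 3583.1250
edge 4: (9.5,33.5)→(7,5)  cross = 9.5·5 − 7·33.5 = -187.0000; (r_i+r_j)·cross = 16.5·-187.0000 = -3085.5000
Σcross = 631.7500 → A = |Σcross|/2 = 315.8750 mm²
Σ(r_i+r_j)·cross = 25357.6250 → first moment M = |Σ|/6 = 4226.2708
R_c = M/A = 4226.2708/315.8750 = 13.3796 mm
θ = 278° = 4.852015 rad
V = θ·R_c·A = 4.852015·13.3796·315.8750 = 20505.931 mm³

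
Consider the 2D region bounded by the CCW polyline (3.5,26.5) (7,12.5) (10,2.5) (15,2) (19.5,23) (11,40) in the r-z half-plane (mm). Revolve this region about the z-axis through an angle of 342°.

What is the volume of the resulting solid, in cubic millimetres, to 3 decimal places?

Profile (r,z), 6 vertices: (3.5,26.5) (7,12.5) (10,2.5) (15,2) (19.5,23) (11,40)
edge 0: (3.5,26.5)→(7,12.5)  cross = 3.5·12.5 − 7·26.5 = -141.7500; (r_i+r_j)·cross = 10.5·-141.7500 = -1488.3750
edge 1: (7,12.5)→(10,2.5)  cross = 7·2.5 − 10·12.5 = -107.5000; (r_i+r_j)·cross = 17·-107.5000 = -1827.5000
edge 2: (10,2.5)→(15,2)  cross = 10·2 − 15·2.5 = -17.5000; (r_i+r_j)·cross = 25·-17.5000 = -437.5000
edge 3: (15,2)→(19.5,23)  cross = 15·23 − 19.5·2 = 306.0000; (r_i+r_j)·cross = 34.5·306.0000 = 10557.0000
edge 4: (19.5,23)→(11,40)  cross = 19.5·40 − 11·23 = 527.0000; (r_i+r_j)·cross = 30.5·527.0000 = 16073.5000
edge 5: (11,40)→(3.5,26.5)  cross = 11·26.5 − 3.5·40 = 151.5000; (r_i+r_j)·cross = 14.5·151.5000 = 2196.7500
Σcross = 717.7500 → A = |Σcross|/2 = 358.8750 mm²
Σ(r_i+r_j)·cross = 25073.8750 → first moment M = |Σ|/6 = 4178.9792
R_c = M/A = 4178.9792/358.8750 = 11.6447 mm
θ = 342° = 5.969026 rad
V = θ·R_c·A = 5.969026·11.6447·358.8750 = 24944.435 mm³

Volume = 24944.435 mm³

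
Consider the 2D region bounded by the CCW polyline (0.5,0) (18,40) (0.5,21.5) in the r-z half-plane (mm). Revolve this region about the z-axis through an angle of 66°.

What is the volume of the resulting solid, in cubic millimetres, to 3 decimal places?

Volume = 1372.461 mm³

Profile (r,z), 3 vertices: (0.5,0) (18,40) (0.5,21.5)
edge 0: (0.5,0)→(18,40)  cross = 0.5·40 − 18·0 = 20.0000; (r_i+r_j)·cross = 18.5·20.0000 = 370.0000
edge 1: (18,40)→(0.5,21.5)  cross = 18·21.5 − 0.5·40 = 367.0000; (r_i+r_j)·cross = 18.5·367.0000 = 6789.5000
edge 2: (0.5,21.5)→(0.5,0)  cross = 0.5·0 − 0.5·21.5 = -10.7500; (r_i+r_j)·cross = 1·-10.7500 = -10.7500
Σcross = 376.2500 → A = |Σcross|/2 = 188.1250 mm²
Σ(r_i+r_j)·cross = 7148.7500 → first moment M = |Σ|/6 = 1191.4583
R_c = M/A = 1191.4583/188.1250 = 6.3333 mm
θ = 66° = 1.151917 rad
V = θ·R_c·A = 1.151917·6.3333·188.1250 = 1372.461 mm³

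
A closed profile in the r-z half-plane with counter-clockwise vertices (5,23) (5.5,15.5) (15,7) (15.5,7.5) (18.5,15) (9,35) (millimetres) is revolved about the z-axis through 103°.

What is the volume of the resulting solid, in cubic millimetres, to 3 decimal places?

Profile (r,z), 6 vertices: (5,23) (5.5,15.5) (15,7) (15.5,7.5) (18.5,15) (9,35)
edge 0: (5,23)→(5.5,15.5)  cross = 5·15.5 − 5.5·23 = -49.0000; (r_i+r_j)·cross = 10.5·-49.0000 = -514.5000
edge 1: (5.5,15.5)→(15,7)  cross = 5.5·7 − 15·15.5 = -194.0000; (r_i+r_j)·cross = 20.5·-194.0000 = -3977.0000
edge 2: (15,7)→(15.5,7.5)  cross = 15·7.5 − 15.5·7 = 4.0000; (r_i+r_j)·cross = 30.5·4.0000 = 122.0000
edge 3: (15.5,7.5)→(18.5,15)  cross = 15.5·15 − 18.5·7.5 = 93.7500; (r_i+r_j)·cross = 34·93.7500 = 3187.5000
edge 4: (18.5,15)→(9,35)  cross = 18.5·35 − 9·15 = 512.5000; (r_i+r_j)·cross = 27.5·512.5000 = 14093.7500
edge 5: (9,35)→(5,23)  cross = 9·23 − 5·35 = 32.0000; (r_i+r_j)·cross = 14·32.0000 = 448.0000
Σcross = 399.2500 → A = |Σcross|/2 = 199.6250 mm²
Σ(r_i+r_j)·cross = 13359.7500 → first moment M = |Σ|/6 = 2226.6250
R_c = M/A = 2226.6250/199.6250 = 11.1540 mm
θ = 103° = 1.797689 rad
V = θ·R_c·A = 1.797689·11.1540·199.6250 = 4002.780 mm³

Volume = 4002.780 mm³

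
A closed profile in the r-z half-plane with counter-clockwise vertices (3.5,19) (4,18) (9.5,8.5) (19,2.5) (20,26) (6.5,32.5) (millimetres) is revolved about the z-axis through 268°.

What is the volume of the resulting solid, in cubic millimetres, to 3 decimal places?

Volume = 18933.767 mm³

Profile (r,z), 6 vertices: (3.5,19) (4,18) (9.5,8.5) (19,2.5) (20,26) (6.5,32.5)
edge 0: (3.5,19)→(4,18)  cross = 3.5·18 − 4·19 = -13.0000; (r_i+r_j)·cross = 7.5·-13.0000 = -97.5000
edge 1: (4,18)→(9.5,8.5)  cross = 4·8.5 − 9.5·18 = -137.0000; (r_i+r_j)·cross = 13.5·-137.0000 = -1849.5000
edge 2: (9.5,8.5)→(19,2.5)  cross = 9.5·2.5 − 19·8.5 = -137.7500; (r_i+r_j)·cross = 28.5·-137.7500 = -3925.8750
edge 3: (19,2.5)→(20,26)  cross = 19·26 − 20·2.5 = 444.0000; (r_i+r_j)·cross = 39·444.0000 = 17316.0000
edge 4: (20,26)→(6.5,32.5)  cross = 20·32.5 − 6.5·26 = 481.0000; (r_i+r_j)·cross = 26.5·481.0000 = 12746.5000
edge 5: (6.5,32.5)→(3.5,19)  cross = 6.5·19 − 3.5·32.5 = 9.7500; (r_i+r_j)·cross = 10·9.7500 = 97.5000
Σcross = 647.0000 → A = |Σcross|/2 = 323.5000 mm²
Σ(r_i+r_j)·cross = 24287.1250 → first moment M = |Σ|/6 = 4047.8542
R_c = M/A = 4047.8542/323.5000 = 12.5127 mm
θ = 268° = 4.677482 rad
V = θ·R_c·A = 4.677482·12.5127·323.5000 = 18933.767 mm³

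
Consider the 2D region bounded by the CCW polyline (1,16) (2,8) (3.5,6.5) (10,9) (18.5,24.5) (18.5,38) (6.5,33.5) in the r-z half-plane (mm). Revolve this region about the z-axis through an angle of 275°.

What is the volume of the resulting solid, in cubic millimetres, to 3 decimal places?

Volume = 16573.810 mm³

Profile (r,z), 7 vertices: (1,16) (2,8) (3.5,6.5) (10,9) (18.5,24.5) (18.5,38) (6.5,33.5)
edge 0: (1,16)→(2,8)  cross = 1·8 − 2·16 = -24.0000; (r_i+r_j)·cross = 3·-24.0000 = -72.0000
edge 1: (2,8)→(3.5,6.5)  cross = 2·6.5 − 3.5·8 = -15.0000; (r_i+r_j)·cross = 5.5·-15.0000 = -82.5000
edge 2: (3.5,6.5)→(10,9)  cross = 3.5·9 − 10·6.5 = -33.5000; (r_i+r_j)·cross = 13.5·-33.5000 = -452.2500
edge 3: (10,9)→(18.5,24.5)  cross = 10·24.5 − 18.5·9 = 78.5000; (r_i+r_j)·cross = 28.5·78.5000 = 2237.2500
edge 4: (18.5,24.5)→(18.5,38)  cross = 18.5·38 − 18.5·24.5 = 249.7500; (r_i+r_j)·cross = 37·249.7500 = 9240.7500
edge 5: (18.5,38)→(6.5,33.5)  cross = 18.5·33.5 − 6.5·38 = 372.7500; (r_i+r_j)·cross = 25·372.7500 = 9318.7500
edge 6: (6.5,33.5)→(1,16)  cross = 6.5·16 − 1·33.5 = 70.5000; (r_i+r_j)·cross = 7.5·70.5000 = 528.7500
Σcross = 699.0000 → A = |Σcross|/2 = 349.5000 mm²
Σ(r_i+r_j)·cross = 20718.7500 → first moment M = |Σ|/6 = 3453.1250
R_c = M/A = 3453.1250/349.5000 = 9.8802 mm
θ = 275° = 4.799655 rad
V = θ·R_c·A = 4.799655·9.8802·349.5000 = 16573.810 mm³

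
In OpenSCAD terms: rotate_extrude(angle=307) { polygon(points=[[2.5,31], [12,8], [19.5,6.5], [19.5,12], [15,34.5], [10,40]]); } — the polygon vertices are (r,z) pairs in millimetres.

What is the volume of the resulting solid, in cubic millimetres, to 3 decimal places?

Profile (r,z), 6 vertices: (2.5,31) (12,8) (19.5,6.5) (19.5,12) (15,34.5) (10,40)
edge 0: (2.5,31)→(12,8)  cross = 2.5·8 − 12·31 = -352.0000; (r_i+r_j)·cross = 14.5·-352.0000 = -5104.0000
edge 1: (12,8)→(19.5,6.5)  cross = 12·6.5 − 19.5·8 = -78.0000; (r_i+r_j)·cross = 31.5·-78.0000 = -2457.0000
edge 2: (19.5,6.5)→(19.5,12)  cross = 19.5·12 − 19.5·6.5 = 107.2500; (r_i+r_j)·cross = 39·107.2500 = 4182.7500
edge 3: (19.5,12)→(15,34.5)  cross = 19.5·34.5 − 15·12 = 492.7500; (r_i+r_j)·cross = 34.5·492.7500 = 16999.8750
edge 4: (15,34.5)→(10,40)  cross = 15·40 − 10·34.5 = 255.0000; (r_i+r_j)·cross = 25·255.0000 = 6375.0000
edge 5: (10,40)→(2.5,31)  cross = 10·31 − 2.5·40 = 210.0000; (r_i+r_j)·cross = 12.5·210.0000 = 2625.0000
Σcross = 635.0000 → A = |Σcross|/2 = 317.5000 mm²
Σ(r_i+r_j)·cross = 22621.6250 → first moment M = |Σ|/6 = 3770.2708
R_c = M/A = 3770.2708/317.5000 = 11.8749 mm
θ = 307° = 5.358161 rad
V = θ·R_c·A = 5.358161·11.8749·317.5000 = 20201.717 mm³

Volume = 20201.717 mm³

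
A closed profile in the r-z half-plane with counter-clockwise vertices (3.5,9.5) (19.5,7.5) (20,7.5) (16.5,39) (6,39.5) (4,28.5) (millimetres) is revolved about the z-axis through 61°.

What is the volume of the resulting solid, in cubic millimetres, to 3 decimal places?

Volume = 5183.829 mm³

Profile (r,z), 6 vertices: (3.5,9.5) (19.5,7.5) (20,7.5) (16.5,39) (6,39.5) (4,28.5)
edge 0: (3.5,9.5)→(19.5,7.5)  cross = 3.5·7.5 − 19.5·9.5 = -159.0000; (r_i+r_j)·cross = 23·-159.0000 = -3657.0000
edge 1: (19.5,7.5)→(20,7.5)  cross = 19.5·7.5 − 20·7.5 = -3.7500; (r_i+r_j)·cross = 39.5·-3.7500 = -148.1250
edge 2: (20,7.5)→(16.5,39)  cross = 20·39 − 16.5·7.5 = 656.2500; (r_i+r_j)·cross = 36.5·656.2500 = 23953.1250
edge 3: (16.5,39)→(6,39.5)  cross = 16.5·39.5 − 6·39 = 417.7500; (r_i+r_j)·cross = 22.5·417.7500 = 9399.3750
edge 4: (6,39.5)→(4,28.5)  cross = 6·28.5 − 4·39.5 = 13.0000; (r_i+r_j)·cross = 10·13.0000 = 130.0000
edge 5: (4,28.5)→(3.5,9.5)  cross = 4·9.5 − 3.5·28.5 = -61.7500; (r_i+r_j)·cross = 7.5·-61.7500 = -463.1250
Σcross = 862.5000 → A = |Σcross|/2 = 431.2500 mm²
Σ(r_i+r_j)·cross = 29214.2500 → first moment M = |Σ|/6 = 4869.0417
R_c = M/A = 4869.0417/431.2500 = 11.2905 mm
θ = 61° = 1.064651 rad
V = θ·R_c·A = 1.064651·11.2905·431.2500 = 5183.829 mm³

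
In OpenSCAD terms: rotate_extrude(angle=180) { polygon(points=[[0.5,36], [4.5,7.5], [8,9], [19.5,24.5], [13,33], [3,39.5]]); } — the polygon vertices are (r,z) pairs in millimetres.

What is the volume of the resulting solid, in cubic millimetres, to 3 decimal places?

Volume = 8918.000 mm³

Profile (r,z), 6 vertices: (0.5,36) (4.5,7.5) (8,9) (19.5,24.5) (13,33) (3,39.5)
edge 0: (0.5,36)→(4.5,7.5)  cross = 0.5·7.5 − 4.5·36 = -158.2500; (r_i+r_j)·cross = 5·-158.2500 = -791.2500
edge 1: (4.5,7.5)→(8,9)  cross = 4.5·9 − 8·7.5 = -19.5000; (r_i+r_j)·cross = 12.5·-19.5000 = -243.7500
edge 2: (8,9)→(19.5,24.5)  cross = 8·24.5 − 19.5·9 = 20.5000; (r_i+r_j)·cross = 27.5·20.5000 = 563.7500
edge 3: (19.5,24.5)→(13,33)  cross = 19.5·33 − 13·24.5 = 325.0000; (r_i+r_j)·cross = 32.5·325.0000 = 10562.5000
edge 4: (13,33)→(3,39.5)  cross = 13·39.5 − 3·33 = 414.5000; (r_i+r_j)·cross = 16·414.5000 = 6632.0000
edge 5: (3,39.5)→(0.5,36)  cross = 3·36 − 0.5·39.5 = 88.2500; (r_i+r_j)·cross = 3.5·88.2500 = 308.8750
Σcross = 670.5000 → A = |Σcross|/2 = 335.2500 mm²
Σ(r_i+r_j)·cross = 17032.1250 → first moment M = |Σ|/6 = 2838.6875
R_c = M/A = 2838.6875/335.2500 = 8.4674 mm
θ = 180° = 3.141593 rad
V = θ·R_c·A = 3.141593·8.4674·335.2500 = 8918.000 mm³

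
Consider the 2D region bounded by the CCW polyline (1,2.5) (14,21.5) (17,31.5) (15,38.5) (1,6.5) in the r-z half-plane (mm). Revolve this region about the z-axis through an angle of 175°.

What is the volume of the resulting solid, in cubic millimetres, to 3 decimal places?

Profile (r,z), 5 vertices: (1,2.5) (14,21.5) (17,31.5) (15,38.5) (1,6.5)
edge 0: (1,2.5)→(14,21.5)  cross = 1·21.5 − 14·2.5 = -13.5000; (r_i+r_j)·cross = 15·-13.5000 = -202.5000
edge 1: (14,21.5)→(17,31.5)  cross = 14·31.5 − 17·21.5 = 75.5000; (r_i+r_j)·cross = 31·75.5000 = 2340.5000
edge 2: (17,31.5)→(15,38.5)  cross = 17·38.5 − 15·31.5 = 182.0000; (r_i+r_j)·cross = 32·182.0000 = 5824.0000
edge 3: (15,38.5)→(1,6.5)  cross = 15·6.5 − 1·38.5 = 59.0000; (r_i+r_j)·cross = 16·59.0000 = 944.0000
edge 4: (1,6.5)→(1,2.5)  cross = 1·2.5 − 1·6.5 = -4.0000; (r_i+r_j)·cross = 2·-4.0000 = -8.0000
Σcross = 299.0000 → A = |Σcross|/2 = 149.5000 mm²
Σ(r_i+r_j)·cross = 8898.0000 → first moment M = |Σ|/6 = 1483.0000
R_c = M/A = 1483.0000/149.5000 = 9.9197 mm
θ = 175° = 3.054326 rad
V = θ·R_c·A = 3.054326·9.9197·149.5000 = 4529.566 mm³

Volume = 4529.566 mm³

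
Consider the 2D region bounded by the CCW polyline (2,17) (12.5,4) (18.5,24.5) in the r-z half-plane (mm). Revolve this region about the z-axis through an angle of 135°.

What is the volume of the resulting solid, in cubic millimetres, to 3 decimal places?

Profile (r,z), 3 vertices: (2,17) (12.5,4) (18.5,24.5)
edge 0: (2,17)→(12.5,4)  cross = 2·4 − 12.5·17 = -204.5000; (r_i+r_j)·cross = 14.5·-204.5000 = -2965.2500
edge 1: (12.5,4)→(18.5,24.5)  cross = 12.5·24.5 − 18.5·4 = 232.2500; (r_i+r_j)·cross = 31·232.2500 = 7199.7500
edge 2: (18.5,24.5)→(2,17)  cross = 18.5·17 − 2·24.5 = 265.5000; (r_i+r_j)·cross = 20.5·265.5000 = 5442.7500
Σcross = 293.2500 → A = |Σcross|/2 = 146.6250 mm²
Σ(r_i+r_j)·cross = 9677.2500 → first moment M = |Σ|/6 = 1612.8750
R_c = M/A = 1612.8750/146.6250 = 11.0000 mm
θ = 135° = 2.356194 rad
V = θ·R_c·A = 2.356194·11.0000·146.6250 = 3800.247 mm³

Volume = 3800.247 mm³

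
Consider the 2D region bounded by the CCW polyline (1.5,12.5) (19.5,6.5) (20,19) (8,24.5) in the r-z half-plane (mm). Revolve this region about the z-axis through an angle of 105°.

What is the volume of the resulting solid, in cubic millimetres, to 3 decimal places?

Profile (r,z), 4 vertices: (1.5,12.5) (19.5,6.5) (20,19) (8,24.5)
edge 0: (1.5,12.5)→(19.5,6.5)  cross = 1.5·6.5 − 19.5·12.5 = -234.0000; (r_i+r_j)·cross = 21·-234.0000 = -4914.0000
edge 1: (19.5,6.5)→(20,19)  cross = 19.5·19 − 20·6.5 = 240.5000; (r_i+r_j)·cross = 39.5·240.5000 = 9499.7500
edge 2: (20,19)→(8,24.5)  cross = 20·24.5 − 8·19 = 338.0000; (r_i+r_j)·cross = 28·338.0000 = 9464.0000
edge 3: (8,24.5)→(1.5,12.5)  cross = 8·12.5 − 1.5·24.5 = 63.2500; (r_i+r_j)·cross = 9.5·63.2500 = 600.8750
Σcross = 407.7500 → A = |Σcross|/2 = 203.8750 mm²
Σ(r_i+r_j)·cross = 14650.6250 → first moment M = |Σ|/6 = 2441.7708
R_c = M/A = 2441.7708/203.8750 = 11.9768 mm
θ = 105° = 1.832596 rad
V = θ·R_c·A = 1.832596·11.9768·203.8750 = 4474.779 mm³

Volume = 4474.779 mm³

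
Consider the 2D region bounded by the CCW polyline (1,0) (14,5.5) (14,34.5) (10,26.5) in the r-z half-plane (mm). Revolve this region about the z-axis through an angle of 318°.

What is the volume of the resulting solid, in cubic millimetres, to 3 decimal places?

Profile (r,z), 4 vertices: (1,0) (14,5.5) (14,34.5) (10,26.5)
edge 0: (1,0)→(14,5.5)  cross = 1·5.5 − 14·0 = 5.5000; (r_i+r_j)·cross = 15·5.5000 = 82.5000
edge 1: (14,5.5)→(14,34.5)  cross = 14·34.5 − 14·5.5 = 406.0000; (r_i+r_j)·cross = 28·406.0000 = 11368.0000
edge 2: (14,34.5)→(10,26.5)  cross = 14·26.5 − 10·34.5 = 26.0000; (r_i+r_j)·cross = 24·26.0000 = 624.0000
edge 3: (10,26.5)→(1,0)  cross = 10·0 − 1·26.5 = -26.5000; (r_i+r_j)·cross = 11·-26.5000 = -291.5000
Σcross = 411.0000 → A = |Σcross|/2 = 205.5000 mm²
Σ(r_i+r_j)·cross = 11783.0000 → first moment M = |Σ|/6 = 1963.8333
R_c = M/A = 1963.8333/205.5000 = 9.5564 mm
θ = 318° = 5.550147 rad
V = θ·R_c·A = 5.550147·9.5564·205.5000 = 10899.564 mm³

Volume = 10899.564 mm³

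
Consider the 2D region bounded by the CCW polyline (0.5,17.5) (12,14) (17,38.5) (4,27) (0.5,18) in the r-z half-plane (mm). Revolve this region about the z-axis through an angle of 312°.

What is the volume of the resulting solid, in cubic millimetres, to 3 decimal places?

Profile (r,z), 5 vertices: (0.5,17.5) (12,14) (17,38.5) (4,27) (0.5,18)
edge 0: (0.5,17.5)→(12,14)  cross = 0.5·14 − 12·17.5 = -203.0000; (r_i+r_j)·cross = 12.5·-203.0000 = -2537.5000
edge 1: (12,14)→(17,38.5)  cross = 12·38.5 − 17·14 = 224.0000; (r_i+r_j)·cross = 29·224.0000 = 6496.0000
edge 2: (17,38.5)→(4,27)  cross = 17·27 − 4·38.5 = 305.0000; (r_i+r_j)·cross = 21·305.0000 = 6405.0000
edge 3: (4,27)→(0.5,18)  cross = 4·18 − 0.5·27 = 58.5000; (r_i+r_j)·cross = 4.5·58.5000 = 263.2500
edge 4: (0.5,18)→(0.5,17.5)  cross = 0.5·17.5 − 0.5·18 = -0.2500; (r_i+r_j)·cross = 1·-0.2500 = -0.2500
Σcross = 384.2500 → A = |Σcross|/2 = 192.1250 mm²
Σ(r_i+r_j)·cross = 10626.5000 → first moment M = |Σ|/6 = 1771.0833
R_c = M/A = 1771.0833/192.1250 = 9.2184 mm
θ = 312° = 5.445427 rad
V = θ·R_c·A = 5.445427·9.2184·192.1250 = 9644.305 mm³

Volume = 9644.305 mm³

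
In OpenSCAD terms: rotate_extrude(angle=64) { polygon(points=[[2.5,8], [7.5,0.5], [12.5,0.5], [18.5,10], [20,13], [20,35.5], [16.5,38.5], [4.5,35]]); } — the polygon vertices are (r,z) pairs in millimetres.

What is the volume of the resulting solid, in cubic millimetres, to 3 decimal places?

Volume = 6955.975 mm³

Profile (r,z), 8 vertices: (2.5,8) (7.5,0.5) (12.5,0.5) (18.5,10) (20,13) (20,35.5) (16.5,38.5) (4.5,35)
edge 0: (2.5,8)→(7.5,0.5)  cross = 2.5·0.5 − 7.5·8 = -58.7500; (r_i+r_j)·cross = 10·-58.7500 = -587.5000
edge 1: (7.5,0.5)→(12.5,0.5)  cross = 7.5·0.5 − 12.5·0.5 = -2.5000; (r_i+r_j)·cross = 20·-2.5000 = -50.0000
edge 2: (12.5,0.5)→(18.5,10)  cross = 12.5·10 − 18.5·0.5 = 115.7500; (r_i+r_j)·cross = 31·115.7500 = 3588.2500
edge 3: (18.5,10)→(20,13)  cross = 18.5·13 − 20·10 = 40.5000; (r_i+r_j)·cross = 38.5·40.5000 = 1559.2500
edge 4: (20,13)→(20,35.5)  cross = 20·35.5 − 20·13 = 450.0000; (r_i+r_j)·cross = 40·450.0000 = 18000.0000
edge 5: (20,35.5)→(16.5,38.5)  cross = 20·38.5 − 16.5·35.5 = 184.2500; (r_i+r_j)·cross = 36.5·184.2500 = 6725.1250
edge 6: (16.5,38.5)→(4.5,35)  cross = 16.5·35 − 4.5·38.5 = 404.2500; (r_i+r_j)·cross = 21·404.2500 = 8489.2500
edge 7: (4.5,35)→(2.5,8)  cross = 4.5·8 − 2.5·35 = -51.5000; (r_i+r_j)·cross = 7·-51.5000 = -360.5000
Σcross = 1082.0000 → A = |Σcross|/2 = 541.0000 mm²
Σ(r_i+r_j)·cross = 37363.8750 → first moment M = |Σ|/6 = 6227.3125
R_c = M/A = 6227.3125/541.0000 = 11.5107 mm
θ = 64° = 1.117011 rad
V = θ·R_c·A = 1.117011·11.5107·541.0000 = 6955.975 mm³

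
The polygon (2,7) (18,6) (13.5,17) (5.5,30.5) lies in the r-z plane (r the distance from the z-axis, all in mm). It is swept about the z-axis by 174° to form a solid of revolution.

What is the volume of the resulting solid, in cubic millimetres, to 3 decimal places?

Profile (r,z), 4 vertices: (2,7) (18,6) (13.5,17) (5.5,30.5)
edge 0: (2,7)→(18,6)  cross = 2·6 − 18·7 = -114.0000; (r_i+r_j)·cross = 20·-114.0000 = -2280.0000
edge 1: (18,6)→(13.5,17)  cross = 18·17 − 13.5·6 = 225.0000; (r_i+r_j)·cross = 31.5·225.0000 = 7087.5000
edge 2: (13.5,17)→(5.5,30.5)  cross = 13.5·30.5 − 5.5·17 = 318.2500; (r_i+r_j)·cross = 19·318.2500 = 6046.7500
edge 3: (5.5,30.5)→(2,7)  cross = 5.5·7 − 2·30.5 = -22.5000; (r_i+r_j)·cross = 7.5·-22.5000 = -168.7500
Σcross = 406.7500 → A = |Σcross|/2 = 203.3750 mm²
Σ(r_i+r_j)·cross = 10685.5000 → first moment M = |Σ|/6 = 1780.9167
R_c = M/A = 1780.9167/203.3750 = 8.7568 mm
θ = 174° = 3.036873 rad
V = θ·R_c·A = 3.036873·8.7568·203.3750 = 5408.418 mm³

Volume = 5408.418 mm³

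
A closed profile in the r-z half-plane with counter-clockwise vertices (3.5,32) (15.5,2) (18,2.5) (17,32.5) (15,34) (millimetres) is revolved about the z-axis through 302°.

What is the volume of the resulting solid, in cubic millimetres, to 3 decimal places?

Profile (r,z), 5 vertices: (3.5,32) (15.5,2) (18,2.5) (17,32.5) (15,34)
edge 0: (3.5,32)→(15.5,2)  cross = 3.5·2 − 15.5·32 = -489.0000; (r_i+r_j)·cross = 19·-489.0000 = -9291.0000
edge 1: (15.5,2)→(18,2.5)  cross = 15.5·2.5 − 18·2 = 2.7500; (r_i+r_j)·cross = 33.5·2.7500 = 92.1250
edge 2: (18,2.5)→(17,32.5)  cross = 18·32.5 − 17·2.5 = 542.5000; (r_i+r_j)·cross = 35·542.5000 = 18987.5000
edge 3: (17,32.5)→(15,34)  cross = 17·34 − 15·32.5 = 90.5000; (r_i+r_j)·cross = 32·90.5000 = 2896.0000
edge 4: (15,34)→(3.5,32)  cross = 15·32 − 3.5·34 = 361.0000; (r_i+r_j)·cross = 18.5·361.0000 = 6678.5000
Σcross = 507.7500 → A = |Σcross|/2 = 253.8750 mm²
Σ(r_i+r_j)·cross = 19363.1250 → first moment M = |Σ|/6 = 3227.1875
R_c = M/A = 3227.1875/253.8750 = 12.7117 mm
θ = 302° = 5.270894 rad
V = θ·R_c·A = 5.270894·12.7117·253.8750 = 17010.164 mm³

Volume = 17010.164 mm³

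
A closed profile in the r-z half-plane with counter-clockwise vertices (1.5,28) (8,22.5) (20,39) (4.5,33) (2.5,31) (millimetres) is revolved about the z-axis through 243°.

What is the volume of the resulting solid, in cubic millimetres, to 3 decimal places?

Volume = 4730.208 mm³

Profile (r,z), 5 vertices: (1.5,28) (8,22.5) (20,39) (4.5,33) (2.5,31)
edge 0: (1.5,28)→(8,22.5)  cross = 1.5·22.5 − 8·28 = -190.2500; (r_i+r_j)·cross = 9.5·-190.2500 = -1807.3750
edge 1: (8,22.5)→(20,39)  cross = 8·39 − 20·22.5 = -138.0000; (r_i+r_j)·cross = 28·-138.0000 = -3864.0000
edge 2: (20,39)→(4.5,33)  cross = 20·33 − 4.5·39 = 484.5000; (r_i+r_j)·cross = 24.5·484.5000 = 11870.2500
edge 3: (4.5,33)→(2.5,31)  cross = 4.5·31 − 2.5·33 = 57.0000; (r_i+r_j)·cross = 7·57.0000 = 399.0000
edge 4: (2.5,31)→(1.5,28)  cross = 2.5·28 − 1.5·31 = 23.5000; (r_i+r_j)·cross = 4·23.5000 = 94.0000
Σcross = 236.7500 → A = |Σcross|/2 = 118.3750 mm²
Σ(r_i+r_j)·cross = 6691.8750 → first moment M = |Σ|/6 = 1115.3125
R_c = M/A = 1115.3125/118.3750 = 9.4219 mm
θ = 243° = 4.241150 rad
V = θ·R_c·A = 4.241150·9.4219·118.3750 = 4730.208 mm³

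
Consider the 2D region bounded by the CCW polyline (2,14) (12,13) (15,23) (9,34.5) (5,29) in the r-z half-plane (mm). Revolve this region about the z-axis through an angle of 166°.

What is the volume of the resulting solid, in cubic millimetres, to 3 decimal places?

Profile (r,z), 5 vertices: (2,14) (12,13) (15,23) (9,34.5) (5,29)
edge 0: (2,14)→(12,13)  cross = 2·13 − 12·14 = -142.0000; (r_i+r_j)·cross = 14·-142.0000 = -1988.0000
edge 1: (12,13)→(15,23)  cross = 12·23 − 15·13 = 81.0000; (r_i+r_j)·cross = 27·81.0000 = 2187.0000
edge 2: (15,23)→(9,34.5)  cross = 15·34.5 − 9·23 = 310.5000; (r_i+r_j)·cross = 24·310.5000 = 7452.0000
edge 3: (9,34.5)→(5,29)  cross = 9·29 − 5·34.5 = 88.5000; (r_i+r_j)·cross = 14·88.5000 = 1239.0000
edge 4: (5,29)→(2,14)  cross = 5·14 − 2·29 = 12.0000; (r_i+r_j)·cross = 7·12.0000 = 84.0000
Σcross = 350.0000 → A = |Σcross|/2 = 175.0000 mm²
Σ(r_i+r_j)·cross = 8974.0000 → first moment M = |Σ|/6 = 1495.6667
R_c = M/A = 1495.6667/175.0000 = 8.5467 mm
θ = 166° = 2.897247 rad
V = θ·R_c·A = 2.897247·8.5467·175.0000 = 4333.315 mm³

Volume = 4333.315 mm³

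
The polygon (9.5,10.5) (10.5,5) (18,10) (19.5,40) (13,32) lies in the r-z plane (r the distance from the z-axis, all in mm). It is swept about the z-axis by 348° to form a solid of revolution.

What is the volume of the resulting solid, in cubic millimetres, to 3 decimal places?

Volume = 18698.280 mm³

Profile (r,z), 5 vertices: (9.5,10.5) (10.5,5) (18,10) (19.5,40) (13,32)
edge 0: (9.5,10.5)→(10.5,5)  cross = 9.5·5 − 10.5·10.5 = -62.7500; (r_i+r_j)·cross = 20·-62.7500 = -1255.0000
edge 1: (10.5,5)→(18,10)  cross = 10.5·10 − 18·5 = 15.0000; (r_i+r_j)·cross = 28.5·15.0000 = 427.5000
edge 2: (18,10)→(19.5,40)  cross = 18·40 − 19.5·10 = 525.0000; (r_i+r_j)·cross = 37.5·525.0000 = 19687.5000
edge 3: (19.5,40)→(13,32)  cross = 19.5·32 − 13·40 = 104.0000; (r_i+r_j)·cross = 32.5·104.0000 = 3380.0000
edge 4: (13,32)→(9.5,10.5)  cross = 13·10.5 − 9.5·32 = -167.5000; (r_i+r_j)·cross = 22.5·-167.5000 = -3768.7500
Σcross = 413.7500 → A = |Σcross|/2 = 206.8750 mm²
Σ(r_i+r_j)·cross = 18471.2500 → first moment M = |Σ|/6 = 3078.5417
R_c = M/A = 3078.5417/206.8750 = 14.8812 mm
θ = 348° = 6.073746 rad
V = θ·R_c·A = 6.073746·14.8812·206.8750 = 18698.280 mm³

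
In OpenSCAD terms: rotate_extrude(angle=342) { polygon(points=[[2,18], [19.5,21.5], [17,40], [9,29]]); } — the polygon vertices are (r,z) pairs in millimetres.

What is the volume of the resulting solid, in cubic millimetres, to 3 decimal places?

Volume = 13041.576 mm³

Profile (r,z), 4 vertices: (2,18) (19.5,21.5) (17,40) (9,29)
edge 0: (2,18)→(19.5,21.5)  cross = 2·21.5 − 19.5·18 = -308.0000; (r_i+r_j)·cross = 21.5·-308.0000 = -6622.0000
edge 1: (19.5,21.5)→(17,40)  cross = 19.5·40 − 17·21.5 = 414.5000; (r_i+r_j)·cross = 36.5·414.5000 = 15129.2500
edge 2: (17,40)→(9,29)  cross = 17·29 − 9·40 = 133.0000; (r_i+r_j)·cross = 26·133.0000 = 3458.0000
edge 3: (9,29)→(2,18)  cross = 9·18 − 2·29 = 104.0000; (r_i+r_j)·cross = 11·104.0000 = 1144.0000
Σcross = 343.5000 → A = |Σcross|/2 = 171.7500 mm²
Σ(r_i+r_j)·cross = 13109.2500 → first moment M = |Σ|/6 = 2184.8750
R_c = M/A = 2184.8750/171.7500 = 12.7213 mm
θ = 342° = 5.969026 rad
V = θ·R_c·A = 5.969026·12.7213·171.7500 = 13041.576 mm³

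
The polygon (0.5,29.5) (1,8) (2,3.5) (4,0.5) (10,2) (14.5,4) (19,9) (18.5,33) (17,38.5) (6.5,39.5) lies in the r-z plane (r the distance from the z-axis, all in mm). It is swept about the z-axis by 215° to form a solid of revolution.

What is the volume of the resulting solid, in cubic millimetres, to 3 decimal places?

Profile (r,z), 10 vertices: (0.5,29.5) (1,8) (2,3.5) (4,0.5) (10,2) (14.5,4) (19,9) (18.5,33) (17,38.5) (6.5,39.5)
edge 0: (0.5,29.5)→(1,8)  cross = 0.5·8 − 1·29.5 = -25.5000; (r_i+r_j)·cross = 1.5·-25.5000 = -38.2500
edge 1: (1,8)→(2,3.5)  cross = 1·3.5 − 2·8 = -12.5000; (r_i+r_j)·cross = 3·-12.5000 = -37.5000
edge 2: (2,3.5)→(4,0.5)  cross = 2·0.5 − 4·3.5 = -13.0000; (r_i+r_j)·cross = 6·-13.0000 = -78.0000
edge 3: (4,0.5)→(10,2)  cross = 4·2 − 10·0.5 = 3.0000; (r_i+r_j)·cross = 14·3.0000 = 42.0000
edge 4: (10,2)→(14.5,4)  cross = 10·4 − 14.5·2 = 11.0000; (r_i+r_j)·cross = 24.5·11.0000 = 269.5000
edge 5: (14.5,4)→(19,9)  cross = 14.5·9 − 19·4 = 54.5000; (r_i+r_j)·cross = 33.5·54.5000 = 1825.7500
edge 6: (19,9)→(18.5,33)  cross = 19·33 − 18.5·9 = 460.5000; (r_i+r_j)·cross = 37.5·460.5000 = 17268.7500
edge 7: (18.5,33)→(17,38.5)  cross = 18.5·38.5 − 17·33 = 151.2500; (r_i+r_j)·cross = 35.5·151.2500 = 5369.3750
edge 8: (17,38.5)→(6.5,39.5)  cross = 17·39.5 − 6.5·38.5 = 421.2500; (r_i+r_j)·cross = 23.5·421.2500 = 9899.3750
edge 9: (6.5,39.5)→(0.5,29.5)  cross = 6.5·29.5 − 0.5·39.5 = 172.0000; (r_i+r_j)·cross = 7·172.0000 = 1204.0000
Σcross = 1222.5000 → A = |Σcross|/2 = 611.2500 mm²
Σ(r_i+r_j)·cross = 35725.0000 → first moment M = |Σ|/6 = 5954.1667
R_c = M/A = 5954.1667/611.2500 = 9.7410 mm
θ = 215° = 3.752458 rad
V = θ·R_c·A = 3.752458·9.7410·611.2500 = 22342.760 mm³

Volume = 22342.760 mm³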